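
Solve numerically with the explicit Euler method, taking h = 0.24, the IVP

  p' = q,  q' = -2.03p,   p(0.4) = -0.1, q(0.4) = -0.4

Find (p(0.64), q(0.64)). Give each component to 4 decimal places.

-0.1960, -0.3513

Euler on (p,q): p_{n+1} = p_n + h·p', q_{n+1} = q_n + h·q'.
0.400000: (-0.100000, -0.400000); f=(-0.400000, 0.203000) → (-0.196000, -0.351280)
(p(0.64), q(0.64)) ≈ (-0.1960, -0.3513)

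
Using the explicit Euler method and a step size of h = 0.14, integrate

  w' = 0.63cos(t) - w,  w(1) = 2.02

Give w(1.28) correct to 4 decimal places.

Euler: w_{n+1} = w_n + h·f(t_n, w_n).
t=1.000000, w=2.020000: f=-1.679610 → w ← 2.020000 + 0.14·(-1.679610) = 1.784855
t=1.140000, w=1.784855: f=-1.521770 → w ← 1.784855 + 0.14·(-1.521770) = 1.571807
w(1.28) ≈ 1.5718

1.5718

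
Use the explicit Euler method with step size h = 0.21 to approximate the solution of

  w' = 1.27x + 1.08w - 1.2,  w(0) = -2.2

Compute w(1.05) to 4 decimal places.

Euler: w_{n+1} = w_n + h·f(x_n, w_n).
x=0.000000, w=-2.200000: f=-3.576000 → w ← -2.200000 + 0.21·(-3.576000) = -2.950960
x=0.210000, w=-2.950960: f=-4.120337 → w ← -2.950960 + 0.21·(-4.120337) = -3.816231
x=0.420000, w=-3.816231: f=-4.788129 → w ← -3.816231 + 0.21·(-4.788129) = -4.821738
x=0.630000, w=-4.821738: f=-5.607377 → w ← -4.821738 + 0.21·(-5.607377) = -5.999287
x=0.840000, w=-5.999287: f=-6.612430 → w ← -5.999287 + 0.21·(-6.612430) = -7.387897
w(1.05) ≈ -7.3879

-7.3879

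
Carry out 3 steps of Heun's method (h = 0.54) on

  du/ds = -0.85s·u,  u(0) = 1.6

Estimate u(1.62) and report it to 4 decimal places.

Heun: k1 = f(s_n, u_n); k2 = f(s_n + h, u_n + h·k1); u_{n+1} = u_n + (h/2)·(k1 + k2).
s=0.000000, u=1.600000:
  k1 = f(0.000000, 1.600000) = 0.000000
  k2 = f(0.540000, 1.600000) = -0.734400
  u ← 1.600000 + (0.54/2)·(0.000000 + (-0.734400)) = 1.401712
s=0.540000, u=1.401712:
  k1 = f(0.540000, 1.401712) = -0.643386
  k2 = f(1.080000, 1.054284) = -0.967832
  u ← 1.401712 + (0.54/2)·(-0.643386 + (-0.967832)) = 0.966683
s=1.080000, u=0.966683:
  k1 = f(1.080000, 0.966683) = -0.887415
  k2 = f(1.620000, 0.487479) = -0.671259
  u ← 0.966683 + (0.54/2)·(-0.887415 + (-0.671259)) = 0.545841
u(1.62) ≈ 0.5458

0.5458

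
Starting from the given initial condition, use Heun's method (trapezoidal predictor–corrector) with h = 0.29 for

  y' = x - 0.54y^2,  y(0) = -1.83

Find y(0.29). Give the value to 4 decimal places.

-2.4842

Heun: k1 = f(x_n, y_n); k2 = f(x_n + h, y_n + h·k1); y_{n+1} = y_n + (h/2)·(k1 + k2).
x=0.000000, y=-1.830000:
  k1 = f(0.000000, -1.830000) = -1.808406
  k2 = f(0.290000, -2.354438) = -2.703424
  y ← -1.830000 + (0.29/2)·(-1.808406 + (-2.703424)) = -2.484215
y(0.29) ≈ -2.4842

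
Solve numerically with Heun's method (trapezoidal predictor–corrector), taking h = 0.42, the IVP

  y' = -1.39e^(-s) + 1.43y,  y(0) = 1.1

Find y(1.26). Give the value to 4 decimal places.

3.0679

Heun: k1 = f(s_n, y_n); k2 = f(s_n + h, y_n + h·k1); y_{n+1} = y_n + (h/2)·(k1 + k2).
s=0.000000, y=1.100000:
  k1 = f(0.000000, 1.100000) = 0.183000
  k2 = f(0.420000, 1.176860) = 0.769615
  y ← 1.100000 + (0.42/2)·(0.183000 + 0.769615) = 1.300049
s=0.420000, y=1.300049:
  k1 = f(0.420000, 1.300049) = 0.945775
  k2 = f(0.840000, 1.697275) = 1.827025
  y ← 1.300049 + (0.42/2)·(0.945775 + 1.827025) = 1.882337
s=0.840000, y=1.882337:
  k1 = f(0.840000, 1.882337) = 2.091664
  k2 = f(1.260000, 2.760836) = 3.553717
  y ← 1.882337 + (0.42/2)·(2.091664 + 3.553717) = 3.067867
y(1.26) ≈ 3.0679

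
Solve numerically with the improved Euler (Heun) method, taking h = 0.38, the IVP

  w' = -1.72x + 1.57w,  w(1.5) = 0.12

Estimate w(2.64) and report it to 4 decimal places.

Heun: k1 = f(x_n, w_n); k2 = f(x_n + h, w_n + h·k1); w_{n+1} = w_n + (h/2)·(k1 + k2).
x=1.500000, w=0.120000:
  k1 = f(1.500000, 0.120000) = -2.391600
  k2 = f(1.880000, -0.788808) = -4.472029
  w ← 0.120000 + (0.38/2)·(-2.391600 + (-4.472029)) = -1.184089
x=1.880000, w=-1.184089:
  k1 = f(1.880000, -1.184089) = -5.092620
  k2 = f(2.260000, -3.119285) = -8.784478
  w ← -1.184089 + (0.38/2)·(-5.092620 + (-8.784478)) = -3.820738
x=2.260000, w=-3.820738:
  k1 = f(2.260000, -3.820738) = -9.885759
  k2 = f(2.640000, -7.577326) = -16.437202
  w ← -3.820738 + (0.38/2)·(-9.885759 + (-16.437202)) = -8.822101
w(2.64) ≈ -8.8221

-8.8221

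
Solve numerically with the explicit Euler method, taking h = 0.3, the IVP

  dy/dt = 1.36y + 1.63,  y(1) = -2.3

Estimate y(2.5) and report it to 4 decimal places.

-7.2937

Euler: y_{n+1} = y_n + h·f(t_n, y_n).
t=1.000000, y=-2.300000: f=-1.498000 → y ← -2.300000 + 0.3·(-1.498000) = -2.749400
t=1.300000, y=-2.749400: f=-2.109184 → y ← -2.749400 + 0.3·(-2.109184) = -3.382155
t=1.600000, y=-3.382155: f=-2.969731 → y ← -3.382155 + 0.3·(-2.969731) = -4.273075
t=1.900000, y=-4.273075: f=-4.181381 → y ← -4.273075 + 0.3·(-4.181381) = -5.527489
t=2.200000, y=-5.527489: f=-5.887385 → y ← -5.527489 + 0.3·(-5.887385) = -7.293704
y(2.5) ≈ -7.2937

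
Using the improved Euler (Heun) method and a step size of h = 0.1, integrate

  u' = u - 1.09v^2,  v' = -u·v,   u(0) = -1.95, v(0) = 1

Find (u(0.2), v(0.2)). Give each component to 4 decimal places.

Heun on (u,v): k1 = f(x_n, state_n); k2 = f(x_n + h, state_n + h·k1); state_{n+1} = state_n + (h/2)·(k1 + k2).
0.000000: (-1.950000, 1.000000)
  k1 = (-3.040000, 1.950000)
  predictor → (-2.254000, 1.195000)
  k2 = (-3.810547, 2.693530)
  → (-2.292527, 1.232177)
0.100000: (-2.292527, 1.232177)
  k1 = (-3.947430, 2.824798)
  predictor → (-2.687270, 1.514656)
  k2 = (-5.187931, 4.070291)
  → (-2.749295, 1.576931)
(u(0.2), v(0.2)) ≈ (-2.7493, 1.5769)

-2.7493, 1.5769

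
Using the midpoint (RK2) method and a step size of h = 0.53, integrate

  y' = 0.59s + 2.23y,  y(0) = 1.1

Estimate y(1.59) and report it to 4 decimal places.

28.5819

Midpoint: k1 = f(s_n, y_n); k2 = f(s_n + h/2, y_n + (h/2)·k1); y_{n+1} = y_n + h·k2.
s=0.000000, y=1.100000:
  k1 = f(0.000000, 1.100000) = 2.453000
  k2 = f(0.265000, 1.750045) = 4.058950
  y ← 1.100000 + 0.53·4.058950 = 3.251244
s=0.530000, y=3.251244:
  k1 = f(0.530000, 3.251244) = 7.562973
  k2 = f(0.795000, 5.255432) = 12.188663
  y ← 3.251244 + 0.53·12.188663 = 9.711235
s=1.060000, y=9.711235:
  k1 = f(1.060000, 9.711235) = 22.281454
  k2 = f(1.325000, 15.615820) = 35.605029
  y ← 9.711235 + 0.53·35.605029 = 28.581900
y(1.59) ≈ 28.5819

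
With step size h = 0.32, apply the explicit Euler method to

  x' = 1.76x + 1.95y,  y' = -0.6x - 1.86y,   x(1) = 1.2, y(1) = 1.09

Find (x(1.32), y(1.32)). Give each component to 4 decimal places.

2.5560, 0.2108

Euler on (x,y): x_{n+1} = x_n + h·x', y_{n+1} = y_n + h·y'.
1.000000: (1.200000, 1.090000); f=(4.237500, -2.747400) → (2.556000, 0.210832)
(x(1.32), y(1.32)) ≈ (2.5560, 0.2108)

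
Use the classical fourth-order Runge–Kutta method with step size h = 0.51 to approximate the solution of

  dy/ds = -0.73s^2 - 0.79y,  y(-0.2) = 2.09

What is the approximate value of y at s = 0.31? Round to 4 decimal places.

1.3889

RK4: k1 = f(s_n, y_n); k2 = f(s_n + h/2, y_n + (h/2)·k1); k3 = f(s_n + h/2, y_n + (h/2)·k2); k4 = f(s_n + h, y_n + h·k3); y_{n+1} = y_n + (h/6)·(k1 + 2k2 + 2k3 + k4).
s=-0.200000, y=2.090000:
  k1 = f(-0.200000, 2.090000) = -1.680300
  k2 = f(0.055000, 1.661523) = -1.314812
  k3 = f(0.055000, 1.754723) = -1.388439
  k4 = f(0.310000, 1.381896) = -1.161851
  y ← 2.090000 + (0.51/6)·(k1 + 2k2 + 2k3 + k4) = 1.388864
y(0.31) ≈ 1.3889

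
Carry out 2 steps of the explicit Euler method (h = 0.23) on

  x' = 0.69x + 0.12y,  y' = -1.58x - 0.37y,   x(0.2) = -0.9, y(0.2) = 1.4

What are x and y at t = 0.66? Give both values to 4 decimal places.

Euler on (x,y): x_{n+1} = x_n + h·x', y_{n+1} = y_n + h·y'.
0.200000: (-0.900000, 1.400000); f=(-0.453000, 0.904000) → (-1.004190, 1.607920)
0.430000: (-1.004190, 1.607920); f=(-0.499941, 0.991690) → (-1.119176, 1.836009)
(x(0.66), y(0.66)) ≈ (-1.1192, 1.8360)

-1.1192, 1.8360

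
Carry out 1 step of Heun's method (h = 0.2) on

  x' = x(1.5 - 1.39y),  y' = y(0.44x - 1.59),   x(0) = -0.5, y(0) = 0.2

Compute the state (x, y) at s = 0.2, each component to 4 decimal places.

Heun on (x,y): k1 = f(s_n, state_n); k2 = f(s_n + h, state_n + h·k1); state_{n+1} = state_n + (h/2)·(k1 + k2).
0.000000: (-0.500000, 0.200000)
  k1 = (-0.611000, -0.362000)
  predictor → (-0.622200, 0.127600)
  k2 = (-0.822944, -0.237817)
  → (-0.643394, 0.140018)
(x(0.2), y(0.2)) ≈ (-0.6434, 0.1400)

-0.6434, 0.1400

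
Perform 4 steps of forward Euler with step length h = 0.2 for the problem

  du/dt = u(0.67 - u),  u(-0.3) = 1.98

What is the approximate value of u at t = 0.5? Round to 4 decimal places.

1.0000

Euler: u_{n+1} = u_n + h·f(t_n, u_n).
t=-0.300000, u=1.980000: f=-2.593800 → u ← 1.980000 + 0.2·(-2.593800) = 1.461240
t=-0.100000, u=1.461240: f=-1.156192 → u ← 1.461240 + 0.2·(-1.156192) = 1.230002
t=0.100000, u=1.230002: f=-0.688803 → u ← 1.230002 + 0.2·(-0.688803) = 1.092241
t=0.300000, u=1.092241: f=-0.461189 → u ← 1.092241 + 0.2·(-0.461189) = 1.000003
u(0.5) ≈ 1.0000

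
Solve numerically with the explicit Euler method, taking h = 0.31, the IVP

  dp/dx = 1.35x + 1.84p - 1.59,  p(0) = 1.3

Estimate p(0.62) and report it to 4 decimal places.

Euler: p_{n+1} = p_n + h·f(x_n, p_n).
x=0.000000, p=1.300000: f=0.802000 → p ← 1.300000 + 0.31·0.802000 = 1.548620
x=0.310000, p=1.548620: f=1.677961 → p ← 1.548620 + 0.31·1.677961 = 2.068788
p(0.62) ≈ 2.0688

2.0688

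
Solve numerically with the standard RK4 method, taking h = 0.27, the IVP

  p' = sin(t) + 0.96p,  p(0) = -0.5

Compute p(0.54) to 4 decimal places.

-0.6690

RK4: k1 = f(t_n, p_n); k2 = f(t_n + h/2, p_n + (h/2)·k1); k3 = f(t_n + h/2, p_n + (h/2)·k2); k4 = f(t_n + h, p_n + h·k3); p_{n+1} = p_n + (h/6)·(k1 + 2k2 + 2k3 + k4).
t=0.000000, p=-0.500000:
  k1 = f(0.000000, -0.500000) = -0.480000
  k2 = f(0.135000, -0.564800) = -0.407618
  k3 = f(0.135000, -0.555028) = -0.398237
  k4 = f(0.270000, -0.607524) = -0.316492
  p ← -0.500000 + (0.27/6)·(k1 + 2k2 + 2k3 + k4) = -0.608369
t=0.270000, p=-0.608369:
  k1 = f(0.270000, -0.608369) = -0.317303
  k2 = f(0.405000, -0.651205) = -0.231138
  k3 = f(0.405000, -0.639573) = -0.219971
  k4 = f(0.540000, -0.667761) = -0.126915
  p ← -0.608369 + (0.27/6)·(k1 + 2k2 + 2k3 + k4) = -0.668959
p(0.54) ≈ -0.6690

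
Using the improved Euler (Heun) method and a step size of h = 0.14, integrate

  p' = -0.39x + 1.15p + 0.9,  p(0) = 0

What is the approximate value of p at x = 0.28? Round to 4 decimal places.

Heun: k1 = f(x_n, p_n); k2 = f(x_n + h, p_n + h·k1); p_{n+1} = p_n + (h/2)·(k1 + k2).
x=0.000000, p=0.000000:
  k1 = f(0.000000, 0.000000) = 0.900000
  k2 = f(0.140000, 0.126000) = 0.990300
  p ← 0.000000 + (0.14/2)·(0.900000 + 0.990300) = 0.132321
x=0.140000, p=0.132321:
  k1 = f(0.140000, 0.132321) = 0.997569
  k2 = f(0.280000, 0.271981) = 1.103578
  p ← 0.132321 + (0.14/2)·(0.997569 + 1.103578) = 0.279401
p(0.28) ≈ 0.2794

0.2794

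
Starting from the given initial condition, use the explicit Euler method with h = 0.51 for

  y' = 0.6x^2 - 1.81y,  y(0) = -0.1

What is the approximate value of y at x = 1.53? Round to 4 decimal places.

Euler: y_{n+1} = y_n + h·f(x_n, y_n).
x=0.000000, y=-0.100000: f=0.181000 → y ← -0.100000 + 0.51·0.181000 = -0.007690
x=0.510000, y=-0.007690: f=0.169979 → y ← -0.007690 + 0.51·0.169979 = 0.078999
x=1.020000, y=0.078999: f=0.481251 → y ← 0.078999 + 0.51·0.481251 = 0.324437
y(1.53) ≈ 0.3244

0.3244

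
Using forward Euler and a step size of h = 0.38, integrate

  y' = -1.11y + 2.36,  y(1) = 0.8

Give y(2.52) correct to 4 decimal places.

1.9779

Euler: y_{n+1} = y_n + h·f(s_n, y_n).
s=1.000000, y=0.800000: f=1.472000 → y ← 0.800000 + 0.38·1.472000 = 1.359360
s=1.380000, y=1.359360: f=0.851110 → y ← 1.359360 + 0.38·0.851110 = 1.682782
s=1.760000, y=1.682782: f=0.492112 → y ← 1.682782 + 0.38·0.492112 = 1.869785
s=2.140000, y=1.869785: f=0.284539 → y ← 1.869785 + 0.38·0.284539 = 1.977909
y(2.52) ≈ 1.9779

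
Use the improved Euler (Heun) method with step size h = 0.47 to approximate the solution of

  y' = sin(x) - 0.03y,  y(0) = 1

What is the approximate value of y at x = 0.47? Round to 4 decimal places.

1.0924

Heun: k1 = f(x_n, y_n); k2 = f(x_n + h, y_n + h·k1); y_{n+1} = y_n + (h/2)·(k1 + k2).
x=0.000000, y=1.000000:
  k1 = f(0.000000, 1.000000) = -0.030000
  k2 = f(0.470000, 0.985900) = 0.423309
  y ← 1.000000 + (0.47/2)·(-0.030000 + 0.423309) = 1.092428
y(0.47) ≈ 1.0924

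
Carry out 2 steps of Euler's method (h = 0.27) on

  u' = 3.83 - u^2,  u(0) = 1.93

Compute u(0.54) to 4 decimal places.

1.9570

Euler: u_{n+1} = u_n + h·f(t_n, u_n).
t=0.000000, u=1.930000: f=0.105100 → u ← 1.930000 + 0.27·0.105100 = 1.958377
t=0.270000, u=1.958377: f=-0.005240 → u ← 1.958377 + 0.27·(-0.005240) = 1.956962
u(0.54) ≈ 1.9570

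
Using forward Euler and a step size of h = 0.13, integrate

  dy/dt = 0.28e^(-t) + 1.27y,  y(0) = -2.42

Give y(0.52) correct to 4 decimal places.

Euler: y_{n+1} = y_n + h·f(t_n, y_n).
t=0.000000, y=-2.420000: f=-2.793400 → y ← -2.420000 + 0.13·(-2.793400) = -2.783142
t=0.130000, y=-2.783142: f=-3.288724 → y ← -2.783142 + 0.13·(-3.288724) = -3.210676
t=0.260000, y=-3.210676: f=-3.861664 → y ← -3.210676 + 0.13·(-3.861664) = -3.712692
t=0.390000, y=-3.712692: f=-4.525543 → y ← -3.712692 + 0.13·(-4.525543) = -4.301013
y(0.52) ≈ -4.3010

-4.3010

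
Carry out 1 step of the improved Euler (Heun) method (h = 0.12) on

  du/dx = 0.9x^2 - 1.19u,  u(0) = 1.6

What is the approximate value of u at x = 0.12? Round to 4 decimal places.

1.3886

Heun: k1 = f(x_n, u_n); k2 = f(x_n + h, u_n + h·k1); u_{n+1} = u_n + (h/2)·(k1 + k2).
x=0.000000, u=1.600000:
  k1 = f(0.000000, 1.600000) = -1.904000
  k2 = f(0.120000, 1.371520) = -1.619149
  u ← 1.600000 + (0.12/2)·(-1.904000 + (-1.619149)) = 1.388611
u(0.12) ≈ 1.3886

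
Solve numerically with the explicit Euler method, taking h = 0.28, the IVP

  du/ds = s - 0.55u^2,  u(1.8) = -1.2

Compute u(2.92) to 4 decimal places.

Euler: u_{n+1} = u_n + h·f(s_n, u_n).
s=1.800000, u=-1.200000: f=1.008000 → u ← -1.200000 + 0.28·1.008000 = -0.917760
s=2.080000, u=-0.917760: f=1.616744 → u ← -0.917760 + 0.28·1.616744 = -0.465072
s=2.360000, u=-0.465072: f=2.241040 → u ← -0.465072 + 0.28·2.241040 = 0.162419
s=2.640000, u=0.162419: f=2.625491 → u ← 0.162419 + 0.28·2.625491 = 0.897557
u(2.92) ≈ 0.8976

0.8976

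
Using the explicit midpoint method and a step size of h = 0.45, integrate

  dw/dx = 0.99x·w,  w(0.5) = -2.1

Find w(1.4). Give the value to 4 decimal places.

-4.6638

Midpoint: k1 = f(x_n, w_n); k2 = f(x_n + h/2, w_n + (h/2)·k1); w_{n+1} = w_n + h·k2.
x=0.500000, w=-2.100000:
  k1 = f(0.500000, -2.100000) = -1.039500
  k2 = f(0.725000, -2.333888) = -1.675148
  w ← -2.100000 + 0.45·(-1.675148) = -2.853816
x=0.950000, w=-2.853816:
  k1 = f(0.950000, -2.853816) = -2.684014
  k2 = f(1.175000, -3.457720) = -4.022192
  w ← -2.853816 + 0.45·(-4.022192) = -4.663803
w(1.4) ≈ -4.6638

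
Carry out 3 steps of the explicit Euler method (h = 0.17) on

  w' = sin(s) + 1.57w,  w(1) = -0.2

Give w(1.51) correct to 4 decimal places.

0.1867

Euler: w_{n+1} = w_n + h·f(s_n, w_n).
s=1.000000, w=-0.200000: f=0.527471 → w ← -0.200000 + 0.17·0.527471 = -0.110330
s=1.170000, w=-0.110330: f=0.747533 → w ← -0.110330 + 0.17·0.747533 = 0.016751
s=1.340000, w=0.016751: f=0.999783 → w ← 0.016751 + 0.17·0.999783 = 0.186714
w(1.51) ≈ 0.1867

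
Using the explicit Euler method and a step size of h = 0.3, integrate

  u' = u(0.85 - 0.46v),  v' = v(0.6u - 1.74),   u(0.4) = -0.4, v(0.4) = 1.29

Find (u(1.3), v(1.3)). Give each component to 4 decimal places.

Euler on (u,v): u_{n+1} = u_n + h·u', v_{n+1} = v_n + h·v'.
0.400000: (-0.400000, 1.290000); f=(-0.102640, -2.554200) → (-0.430792, 0.523740)
0.700000: (-0.430792, 0.523740); f=(-0.262387, -1.046681) → (-0.509508, 0.209736)
1.000000: (-0.509508, 0.209736); f=(-0.383925, -0.429057) → (-0.624686, 0.081018)
(u(1.3), v(1.3)) ≈ (-0.6247, 0.0810)

-0.6247, 0.0810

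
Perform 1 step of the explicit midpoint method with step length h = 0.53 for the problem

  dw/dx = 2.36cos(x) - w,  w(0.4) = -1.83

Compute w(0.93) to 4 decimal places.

Midpoint: k1 = f(x_n, w_n); k2 = f(x_n + h/2, w_n + (h/2)·k1); w_{n+1} = w_n + h·k2.
x=0.400000, w=-1.830000:
  k1 = f(0.400000, -1.830000) = 4.003704
  k2 = f(0.665000, -0.769018) = 2.626142
  w ← -1.830000 + 0.53·2.626142 = -0.438145
w(0.93) ≈ -0.4381

-0.4381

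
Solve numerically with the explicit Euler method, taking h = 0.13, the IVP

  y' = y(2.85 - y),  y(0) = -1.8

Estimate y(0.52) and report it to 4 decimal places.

-27.5695

Euler: y_{n+1} = y_n + h·f(t_n, y_n).
t=0.000000, y=-1.800000: f=-8.370000 → y ← -1.800000 + 0.13·(-8.370000) = -2.888100
t=0.130000, y=-2.888100: f=-16.572207 → y ← -2.888100 + 0.13·(-16.572207) = -5.042487
t=0.260000, y=-5.042487: f=-39.797761 → y ← -5.042487 + 0.13·(-39.797761) = -10.216196
t=0.390000, y=-10.216196: f=-133.486815 → y ← -10.216196 + 0.13·(-133.486815) = -27.569482
y(0.52) ≈ -27.5695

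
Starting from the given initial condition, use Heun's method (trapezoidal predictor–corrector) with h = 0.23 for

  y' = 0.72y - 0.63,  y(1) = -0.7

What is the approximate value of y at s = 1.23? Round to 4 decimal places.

-0.9824

Heun: k1 = f(s_n, y_n); k2 = f(s_n + h, y_n + h·k1); y_{n+1} = y_n + (h/2)·(k1 + k2).
s=1.000000, y=-0.700000:
  k1 = f(1.000000, -0.700000) = -1.134000
  k2 = f(1.230000, -0.960820) = -1.321790
  y ← -0.700000 + (0.23/2)·(-1.134000 + (-1.321790)) = -0.982416
y(1.23) ≈ -0.9824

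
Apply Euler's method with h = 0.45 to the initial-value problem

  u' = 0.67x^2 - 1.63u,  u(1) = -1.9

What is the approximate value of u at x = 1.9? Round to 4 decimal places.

Euler: u_{n+1} = u_n + h·f(x_n, u_n).
x=1.000000, u=-1.900000: f=3.767000 → u ← -1.900000 + 0.45·3.767000 = -0.204850
x=1.450000, u=-0.204850: f=1.742581 → u ← -0.204850 + 0.45·1.742581 = 0.579311
u(1.9) ≈ 0.5793

0.5793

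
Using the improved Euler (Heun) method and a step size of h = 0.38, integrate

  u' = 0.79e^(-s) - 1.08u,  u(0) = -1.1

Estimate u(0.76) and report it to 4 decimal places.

Heun: k1 = f(s_n, u_n); k2 = f(s_n + h, u_n + h·k1); u_{n+1} = u_n + (h/2)·(k1 + k2).
s=0.000000, u=-1.100000:
  k1 = f(0.000000, -1.100000) = 1.978000
  k2 = f(0.380000, -0.348360) = 0.916479
  u ← -1.100000 + (0.38/2)·(1.978000 + 0.916479) = -0.550049
s=0.380000, u=-0.550049:
  k1 = f(0.380000, -0.550049) = 1.134303
  k2 = f(0.760000, -0.119014) = 0.497991
  u ← -0.550049 + (0.38/2)·(1.134303 + 0.497991) = -0.239913
u(0.76) ≈ -0.2399

-0.2399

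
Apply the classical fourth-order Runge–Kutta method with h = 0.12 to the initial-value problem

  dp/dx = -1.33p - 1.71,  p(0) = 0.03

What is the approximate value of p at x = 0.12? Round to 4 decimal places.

RK4: k1 = f(x_n, p_n); k2 = f(x_n + h/2, p_n + (h/2)·k1); k3 = f(x_n + h/2, p_n + (h/2)·k2); k4 = f(x_n + h, p_n + h·k3); p_{n+1} = p_n + (h/6)·(k1 + 2k2 + 2k3 + k4).
x=0.000000, p=0.030000:
  k1 = f(0.000000, 0.030000) = -1.749900
  k2 = f(0.060000, -0.074994) = -1.610258
  k3 = f(0.060000, -0.066615) = -1.621401
  k4 = f(0.120000, -0.164568) = -1.491124
  p ← 0.030000 + (0.12/6)·(k1 + 2k2 + 2k3 + k4) = -0.164087
p(0.12) ≈ -0.1641

-0.1641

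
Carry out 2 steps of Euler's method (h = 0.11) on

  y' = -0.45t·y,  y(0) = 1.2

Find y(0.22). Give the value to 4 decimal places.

1.1935

Euler: y_{n+1} = y_n + h·f(t_n, y_n).
t=0.000000, y=1.200000: f=0.000000 → y ← 1.200000 + 0.11·0.000000 = 1.200000
t=0.110000, y=1.200000: f=-0.059400 → y ← 1.200000 + 0.11·(-0.059400) = 1.193466
y(0.22) ≈ 1.1935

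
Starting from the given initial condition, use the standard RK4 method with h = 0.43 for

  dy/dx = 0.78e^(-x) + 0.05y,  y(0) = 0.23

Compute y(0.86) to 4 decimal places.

0.7013

RK4: k1 = f(x_n, y_n); k2 = f(x_n + h/2, y_n + (h/2)·k1); k3 = f(x_n + h/2, y_n + (h/2)·k2); k4 = f(x_n + h, y_n + h·k3); y_{n+1} = y_n + (h/6)·(k1 + 2k2 + 2k3 + k4).
x=0.000000, y=0.230000:
  k1 = f(0.000000, 0.230000) = 0.791500
  k2 = f(0.215000, 0.400173) = 0.649111
  k3 = f(0.215000, 0.369559) = 0.647580
  k4 = f(0.430000, 0.508460) = 0.532820
  y ← 0.230000 + (0.43/6)·(k1 + 2k2 + 2k3 + k4) = 0.510769
x=0.430000, y=0.510769:
  k1 = f(0.430000, 0.510769) = 0.532936
  k2 = f(0.645000, 0.625350) = 0.440504
  k3 = f(0.645000, 0.605477) = 0.439511
  k4 = f(0.860000, 0.699758) = 0.365054
  y ← 0.510769 + (0.43/6)·(k1 + 2k2 + 2k3 + k4) = 0.701260
y(0.86) ≈ 0.7013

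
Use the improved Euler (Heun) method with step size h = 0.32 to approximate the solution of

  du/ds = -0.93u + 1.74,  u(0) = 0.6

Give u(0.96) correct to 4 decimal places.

Heun: k1 = f(s_n, u_n); k2 = f(s_n + h, u_n + h·k1); u_{n+1} = u_n + (h/2)·(k1 + k2).
s=0.000000, u=0.600000:
  k1 = f(0.000000, 0.600000) = 1.182000
  k2 = f(0.320000, 0.978240) = 0.830237
  u ← 0.600000 + (0.32/2)·(1.182000 + 0.830237) = 0.921958
s=0.320000, u=0.921958:
  k1 = f(0.320000, 0.921958) = 0.882579
  k2 = f(0.640000, 1.204383) = 0.619924
  u ← 0.921958 + (0.32/2)·(0.882579 + 0.619924) = 1.162358
s=0.640000, u=1.162358:
  k1 = f(0.640000, 1.162358) = 0.659007
  k2 = f(0.960000, 1.373240) = 0.462886
  u ← 1.162358 + (0.32/2)·(0.659007 + 0.462886) = 1.341861
u(0.96) ≈ 1.3419

1.3419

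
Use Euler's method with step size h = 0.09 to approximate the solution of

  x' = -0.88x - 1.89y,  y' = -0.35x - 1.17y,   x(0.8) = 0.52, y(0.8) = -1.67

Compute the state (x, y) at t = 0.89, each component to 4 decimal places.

Euler on (x,y): x_{n+1} = x_n + h·x', y_{n+1} = y_n + h·y'.
0.800000: (0.520000, -1.670000); f=(2.698700, 1.771900) → (0.762883, -1.510529)
(x(0.89), y(0.89)) ≈ (0.7629, -1.5105)

0.7629, -1.5105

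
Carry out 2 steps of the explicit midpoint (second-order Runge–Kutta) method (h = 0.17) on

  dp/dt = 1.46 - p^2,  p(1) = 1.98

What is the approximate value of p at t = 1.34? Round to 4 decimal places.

Midpoint: k1 = f(t_n, p_n); k2 = f(t_n + h/2, p_n + (h/2)·k1); p_{n+1} = p_n + h·k2.
t=1.000000, p=1.980000:
  k1 = f(1.000000, 1.980000) = -2.460400
  k2 = f(1.085000, 1.770866) = -1.675966
  p ← 1.980000 + 0.17·(-1.675966) = 1.695086
t=1.170000, p=1.695086:
  k1 = f(1.170000, 1.695086) = -1.413316
  k2 = f(1.255000, 1.574954) = -1.020480
  p ← 1.695086 + 0.17·(-1.020480) = 1.521604
p(1.34) ≈ 1.5216

1.5216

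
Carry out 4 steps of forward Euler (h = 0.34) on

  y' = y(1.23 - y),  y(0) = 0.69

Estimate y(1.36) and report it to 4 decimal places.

Euler: y_{n+1} = y_n + h·f(x_n, y_n).
x=0.000000, y=0.690000: f=0.372600 → y ← 0.690000 + 0.34·0.372600 = 0.816684
x=0.340000, y=0.816684: f=0.337549 → y ← 0.816684 + 0.34·0.337549 = 0.931451
x=0.680000, y=0.931451: f=0.278084 → y ← 0.931451 + 0.34·0.278084 = 1.025999
x=1.020000, y=1.025999: f=0.209305 → y ← 1.025999 + 0.34·0.209305 = 1.097163
y(1.36) ≈ 1.0972

1.0972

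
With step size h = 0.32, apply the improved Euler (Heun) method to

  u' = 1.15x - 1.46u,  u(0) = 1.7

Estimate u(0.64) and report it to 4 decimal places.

0.8875

Heun: k1 = f(x_n, u_n); k2 = f(x_n + h, u_n + h·k1); u_{n+1} = u_n + (h/2)·(k1 + k2).
x=0.000000, u=1.700000:
  k1 = f(0.000000, 1.700000) = -2.482000
  k2 = f(0.320000, 0.905760) = -0.954410
  u ← 1.700000 + (0.32/2)·(-2.482000 + (-0.954410)) = 1.150174
x=0.320000, u=1.150174:
  k1 = f(0.320000, 1.150174) = -1.311255
  k2 = f(0.640000, 0.730573) = -0.330637
  u ← 1.150174 + (0.32/2)·(-1.311255 + (-0.330637)) = 0.887472
u(0.64) ≈ 0.8875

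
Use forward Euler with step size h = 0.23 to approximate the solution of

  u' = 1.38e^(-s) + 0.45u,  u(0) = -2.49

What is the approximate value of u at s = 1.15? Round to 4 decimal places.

-2.7187

Euler: u_{n+1} = u_n + h·f(s_n, u_n).
s=0.000000, u=-2.490000: f=0.259500 → u ← -2.490000 + 0.23·0.259500 = -2.430315
s=0.230000, u=-2.430315: f=0.002815 → u ← -2.430315 + 0.23·0.002815 = -2.429668
s=0.460000, u=-2.429668: f=-0.222179 → u ← -2.429668 + 0.23·(-0.222179) = -2.480769
s=0.690000, u=-2.480769: f=-0.424171 → u ← -2.480769 + 0.23·(-0.424171) = -2.578328
s=0.920000, u=-2.578328: f=-0.610291 → u ← -2.578328 + 0.23·(-0.610291) = -2.718695
u(1.15) ≈ -2.7187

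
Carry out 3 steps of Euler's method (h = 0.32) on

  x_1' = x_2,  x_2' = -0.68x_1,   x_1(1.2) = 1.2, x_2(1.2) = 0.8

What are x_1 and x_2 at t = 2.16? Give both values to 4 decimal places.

Euler on (x_1,x_2): x_1_{n+1} = x_1_n + h·x_1', x_2_{n+1} = x_2_n + h·x_2'.
1.200000: (1.200000, 0.800000); f=(0.800000, -0.816000) → (1.456000, 0.538880)
1.520000: (1.456000, 0.538880); f=(0.538880, -0.990080) → (1.628442, 0.222054)
1.840000: (1.628442, 0.222054); f=(0.222054, -1.107340) → (1.699499, -0.132294)
(x_1(2.16), x_2(2.16)) ≈ (1.6995, -0.1323)

1.6995, -0.1323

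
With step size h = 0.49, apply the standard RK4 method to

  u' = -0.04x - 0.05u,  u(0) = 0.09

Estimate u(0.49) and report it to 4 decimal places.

0.0831

RK4: k1 = f(x_n, u_n); k2 = f(x_n + h/2, u_n + (h/2)·k1); k3 = f(x_n + h/2, u_n + (h/2)·k2); k4 = f(x_n + h, u_n + h·k3); u_{n+1} = u_n + (h/6)·(k1 + 2k2 + 2k3 + k4).
x=0.000000, u=0.090000:
  k1 = f(0.000000, 0.090000) = -0.004500
  k2 = f(0.245000, 0.088897) = -0.014245
  k3 = f(0.245000, 0.086510) = -0.014126
  k4 = f(0.490000, 0.083079) = -0.023754
  u ← 0.090000 + (0.49/6)·(k1 + 2k2 + 2k3 + k4) = 0.083059
u(0.49) ≈ 0.0831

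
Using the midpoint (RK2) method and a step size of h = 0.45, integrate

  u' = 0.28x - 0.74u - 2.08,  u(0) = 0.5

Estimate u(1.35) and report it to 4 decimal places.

-1.3701

Midpoint: k1 = f(x_n, u_n); k2 = f(x_n + h/2, u_n + (h/2)·k1); u_{n+1} = u_n + h·k2.
x=0.000000, u=0.500000:
  k1 = f(0.000000, 0.500000) = -2.450000
  k2 = f(0.225000, -0.051250) = -1.979075
  u ← 0.500000 + 0.45·(-1.979075) = -0.390584
x=0.450000, u=-0.390584:
  k1 = f(0.450000, -0.390584) = -1.664968
  k2 = f(0.675000, -0.765202) = -1.324751
  u ← -0.390584 + 0.45·(-1.324751) = -0.986722
x=0.900000, u=-0.986722:
  k1 = f(0.900000, -0.986722) = -1.097826
  k2 = f(1.125000, -1.233732) = -0.852038
  u ← -0.986722 + 0.45·(-0.852038) = -1.370139
u(1.35) ≈ -1.3701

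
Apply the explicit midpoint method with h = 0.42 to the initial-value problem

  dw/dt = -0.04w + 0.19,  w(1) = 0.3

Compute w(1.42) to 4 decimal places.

Midpoint: k1 = f(t_n, w_n); k2 = f(t_n + h/2, w_n + (h/2)·k1); w_{n+1} = w_n + h·k2.
t=1.000000, w=0.300000:
  k1 = f(1.000000, 0.300000) = 0.178000
  k2 = f(1.210000, 0.337380) = 0.176505
  w ← 0.300000 + 0.42·0.176505 = 0.374132
w(1.42) ≈ 0.3741

0.3741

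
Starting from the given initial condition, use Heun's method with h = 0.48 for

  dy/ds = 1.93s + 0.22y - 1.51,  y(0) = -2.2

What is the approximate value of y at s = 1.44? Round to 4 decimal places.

-3.3711

Heun: k1 = f(s_n, y_n); k2 = f(s_n + h, y_n + h·k1); y_{n+1} = y_n + (h/2)·(k1 + k2).
s=0.000000, y=-2.200000:
  k1 = f(0.000000, -2.200000) = -1.994000
  k2 = f(0.480000, -3.157120) = -1.278166
  y ← -2.200000 + (0.48/2)·(-1.994000 + (-1.278166)) = -2.985320
s=0.480000, y=-2.985320:
  k1 = f(0.480000, -2.985320) = -1.240370
  k2 = f(0.960000, -3.580698) = -0.444953
  y ← -2.985320 + (0.48/2)·(-1.240370 + (-0.444953)) = -3.389798
s=0.960000, y=-3.389798:
  k1 = f(0.960000, -3.389798) = -0.402955
  k2 = f(1.440000, -3.583216) = 0.480892
  y ← -3.389798 + (0.48/2)·(-0.402955 + 0.480892) = -3.371093
y(1.44) ≈ -3.3711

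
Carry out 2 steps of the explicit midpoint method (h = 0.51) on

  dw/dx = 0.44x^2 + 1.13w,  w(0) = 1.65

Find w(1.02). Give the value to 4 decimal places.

Midpoint: k1 = f(x_n, w_n); k2 = f(x_n + h/2, w_n + (h/2)·k1); w_{n+1} = w_n + h·k2.
x=0.000000, w=1.650000:
  k1 = f(0.000000, 1.650000) = 1.864500
  k2 = f(0.255000, 2.125447) = 2.430367
  w ← 1.650000 + 0.51·2.430367 = 2.889487
x=0.510000, w=2.889487:
  k1 = f(0.510000, 2.889487) = 3.379564
  k2 = f(0.765000, 3.751276) = 4.496441
  w ← 2.889487 + 0.51·4.496441 = 5.182672
w(1.02) ≈ 5.1827

5.1827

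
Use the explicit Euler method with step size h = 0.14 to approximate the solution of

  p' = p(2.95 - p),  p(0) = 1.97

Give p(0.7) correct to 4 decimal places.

Euler: p_{n+1} = p_n + h·f(x_n, p_n).
x=0.000000, p=1.970000: f=1.930600 → p ← 1.970000 + 0.14·1.930600 = 2.240284
x=0.140000, p=2.240284: f=1.589965 → p ← 2.240284 + 0.14·1.589965 = 2.462879
x=0.280000, p=2.462879: f=1.199720 → p ← 2.462879 + 0.14·1.199720 = 2.630840
x=0.420000, p=2.630840: f=0.839659 → p ← 2.630840 + 0.14·0.839659 = 2.748392
x=0.560000, p=2.748392: f=0.554097 → p ← 2.748392 + 0.14·0.554097 = 2.825966
p(0.7) ≈ 2.8260

2.8260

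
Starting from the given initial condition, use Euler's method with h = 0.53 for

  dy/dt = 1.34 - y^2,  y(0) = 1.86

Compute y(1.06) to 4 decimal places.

Euler: y_{n+1} = y_n + h·f(t_n, y_n).
t=0.000000, y=1.860000: f=-2.119600 → y ← 1.860000 + 0.53·(-2.119600) = 0.736612
t=0.530000, y=0.736612: f=0.797403 → y ← 0.736612 + 0.53·0.797403 = 1.159235
y(1.06) ≈ 1.1592

1.1592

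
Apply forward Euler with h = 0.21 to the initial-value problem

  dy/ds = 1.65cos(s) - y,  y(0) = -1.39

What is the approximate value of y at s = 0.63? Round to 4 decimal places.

Euler: y_{n+1} = y_n + h·f(s_n, y_n).
s=0.000000, y=-1.390000: f=3.040000 → y ← -1.390000 + 0.21·3.040000 = -0.751600
s=0.210000, y=-0.751600: f=2.365351 → y ← -0.751600 + 0.21·2.365351 = -0.254876
s=0.420000, y=-0.254876: f=1.761473 → y ← -0.254876 + 0.21·1.761473 = 0.115033
y(0.63) ≈ 0.1150

0.1150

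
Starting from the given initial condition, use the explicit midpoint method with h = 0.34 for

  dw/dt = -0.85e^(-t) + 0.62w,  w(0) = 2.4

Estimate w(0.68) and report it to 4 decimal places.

Midpoint: k1 = f(t_n, w_n); k2 = f(t_n + h/2, w_n + (h/2)·k1); w_{n+1} = w_n + h·k2.
t=0.000000, w=2.400000:
  k1 = f(0.000000, 2.400000) = 0.638000
  k2 = f(0.170000, 2.508460) = 0.838130
  w ← 2.400000 + 0.34·0.838130 = 2.684964
t=0.340000, w=2.684964:
  k1 = f(0.340000, 2.684964) = 1.059673
  k2 = f(0.510000, 2.865109) = 1.265946
  w ← 2.684964 + 0.34·1.265946 = 3.115386
w(0.68) ≈ 3.1154

3.1154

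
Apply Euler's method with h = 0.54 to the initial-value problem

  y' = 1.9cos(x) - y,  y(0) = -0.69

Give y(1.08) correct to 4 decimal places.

1.2060

Euler: y_{n+1} = y_n + h·f(x_n, y_n).
x=0.000000, y=-0.690000: f=2.590000 → y ← -0.690000 + 0.54·2.590000 = 0.708600
x=0.540000, y=0.708600: f=0.921046 → y ← 0.708600 + 0.54·0.921046 = 1.205965
y(1.08) ≈ 1.2060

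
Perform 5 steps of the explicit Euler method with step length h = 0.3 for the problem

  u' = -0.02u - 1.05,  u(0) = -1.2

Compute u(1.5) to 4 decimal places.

-2.7206

Euler: u_{n+1} = u_n + h·f(x_n, u_n).
x=0.000000, u=-1.200000: f=-1.026000 → u ← -1.200000 + 0.3·(-1.026000) = -1.507800
x=0.300000, u=-1.507800: f=-1.019844 → u ← -1.507800 + 0.3·(-1.019844) = -1.813753
x=0.600000, u=-1.813753: f=-1.013725 → u ← -1.813753 + 0.3·(-1.013725) = -2.117871
x=0.900000, u=-2.117871: f=-1.007643 → u ← -2.117871 + 0.3·(-1.007643) = -2.420163
x=1.200000, u=-2.420163: f=-1.001597 → u ← -2.420163 + 0.3·(-1.001597) = -2.720642
u(1.5) ≈ -2.7206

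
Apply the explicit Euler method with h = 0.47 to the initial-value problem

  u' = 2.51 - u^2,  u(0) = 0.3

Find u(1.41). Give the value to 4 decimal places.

1.5523

Euler: u_{n+1} = u_n + h·f(x_n, u_n).
x=0.000000, u=0.300000: f=2.420000 → u ← 0.300000 + 0.47·2.420000 = 1.437400
x=0.470000, u=1.437400: f=0.443881 → u ← 1.437400 + 0.47·0.443881 = 1.646024
x=0.940000, u=1.646024: f=-0.199396 → u ← 1.646024 + 0.47·(-0.199396) = 1.552308
u(1.41) ≈ 1.5523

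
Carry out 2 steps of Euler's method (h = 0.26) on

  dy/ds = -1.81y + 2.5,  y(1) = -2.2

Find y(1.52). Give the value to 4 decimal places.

Euler: y_{n+1} = y_n + h·f(s_n, y_n).
s=1.000000, y=-2.200000: f=6.482000 → y ← -2.200000 + 0.26·6.482000 = -0.514680
s=1.260000, y=-0.514680: f=3.431571 → y ← -0.514680 + 0.26·3.431571 = 0.377528
y(1.52) ≈ 0.3775

0.3775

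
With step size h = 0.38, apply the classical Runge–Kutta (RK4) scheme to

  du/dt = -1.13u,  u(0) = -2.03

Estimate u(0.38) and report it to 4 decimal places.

-1.3216

RK4: k1 = f(t_n, u_n); k2 = f(t_n + h/2, u_n + (h/2)·k1); k3 = f(t_n + h/2, u_n + (h/2)·k2); k4 = f(t_n + h, u_n + h·k3); u_{n+1} = u_n + (h/6)·(k1 + 2k2 + 2k3 + k4).
t=0.000000, u=-2.030000:
  k1 = f(0.000000, -2.030000) = 2.293900
  k2 = f(0.190000, -1.594159) = 1.801400
  k3 = f(0.190000, -1.687734) = 1.907139
  k4 = f(0.380000, -1.305287) = 1.474974
  u ← -2.030000 + (0.38/6)·(k1 + 2k2 + 2k3 + k4) = -1.321556
u(0.38) ≈ -1.3216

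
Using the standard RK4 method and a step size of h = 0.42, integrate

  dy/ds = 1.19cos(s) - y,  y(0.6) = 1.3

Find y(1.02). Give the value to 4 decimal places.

1.1291

RK4: k1 = f(s_n, y_n); k2 = f(s_n + h/2, y_n + (h/2)·k1); k3 = f(s_n + h/2, y_n + (h/2)·k2); k4 = f(s_n + h, y_n + h·k3); y_{n+1} = y_n + (h/6)·(k1 + 2k2 + 2k3 + k4).
s=0.600000, y=1.300000:
  k1 = f(0.600000, 1.300000) = -0.317851
  k2 = f(0.810000, 1.233251) = -0.412748
  k3 = f(0.810000, 1.213323) = -0.392820
  k4 = f(1.020000, 1.135016) = -0.512210
  y ← 1.300000 + (0.42/6)·(k1 + 2k2 + 2k3 + k4) = 1.129116
y(1.02) ≈ 1.1291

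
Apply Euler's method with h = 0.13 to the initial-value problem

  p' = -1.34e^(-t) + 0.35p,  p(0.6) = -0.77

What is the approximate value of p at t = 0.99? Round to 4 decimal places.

-1.1459

Euler: p_{n+1} = p_n + h·f(t_n, p_n).
t=0.600000, p=-0.770000: f=-1.004908 → p ← -0.770000 + 0.13·(-1.004908) = -0.900638
t=0.730000, p=-0.900638: f=-0.960981 → p ← -0.900638 + 0.13·(-0.960981) = -1.025566
t=0.860000, p=-1.025566: f=-0.925985 → p ← -1.025566 + 0.13·(-0.925985) = -1.145944
p(0.99) ≈ -1.1459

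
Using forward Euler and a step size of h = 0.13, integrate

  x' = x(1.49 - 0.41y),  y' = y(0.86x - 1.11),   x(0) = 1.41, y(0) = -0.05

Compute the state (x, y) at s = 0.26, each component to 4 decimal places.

Euler on (x,y): x_{n+1} = x_n + h·x', y_{n+1} = y_n + h·y'.
0.000000: (1.410000, -0.050000); f=(2.129805, -0.005130) → (1.686875, -0.050667)
0.130000: (1.686875, -0.050667); f=(2.548485, -0.017263) → (2.018178, -0.052911)
(x(0.26), y(0.26)) ≈ (2.0182, -0.0529)

2.0182, -0.0529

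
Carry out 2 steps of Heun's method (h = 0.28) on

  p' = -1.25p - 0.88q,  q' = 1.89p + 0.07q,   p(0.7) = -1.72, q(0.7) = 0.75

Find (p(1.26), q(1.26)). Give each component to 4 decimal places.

Heun on (p,q): k1 = f(t_n, state_n); k2 = f(t_n + h, state_n + h·k1); state_{n+1} = state_n + (h/2)·(k1 + k2).
0.700000: (-1.720000, 0.750000)
  k1 = (1.490000, -3.198300)
  predictor → (-1.302800, -0.145524)
  k2 = (1.756561, -2.472479)
  → (-1.265481, -0.043909)
0.980000: (-1.265481, -0.043909)
  k1 = (1.620492, -2.394834)
  predictor → (-0.811744, -0.714462)
  k2 = (1.643407, -1.584208)
  → (-0.808536, -0.600975)
(p(1.26), q(1.26)) ≈ (-0.8085, -0.6010)

-0.8085, -0.6010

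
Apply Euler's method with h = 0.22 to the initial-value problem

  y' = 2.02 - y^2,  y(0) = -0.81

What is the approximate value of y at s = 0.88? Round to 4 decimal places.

0.7404

Euler: y_{n+1} = y_n + h·f(s_n, y_n).
s=0.000000, y=-0.810000: f=1.363900 → y ← -0.810000 + 0.22·1.363900 = -0.509942
s=0.220000, y=-0.509942: f=1.759959 → y ← -0.509942 + 0.22·1.759959 = -0.122751
s=0.440000, y=-0.122751: f=2.004932 → y ← -0.122751 + 0.22·2.004932 = 0.318334
s=0.660000, y=0.318334: f=1.918663 → y ← 0.318334 + 0.22·1.918663 = 0.740440
y(0.88) ≈ 0.7404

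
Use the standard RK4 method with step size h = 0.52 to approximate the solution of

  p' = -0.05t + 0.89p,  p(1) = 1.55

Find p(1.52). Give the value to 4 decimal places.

2.4209

RK4: k1 = f(t_n, p_n); k2 = f(t_n + h/2, p_n + (h/2)·k1); k3 = f(t_n + h/2, p_n + (h/2)·k2); k4 = f(t_n + h, p_n + h·k3); p_{n+1} = p_n + (h/6)·(k1 + 2k2 + 2k3 + k4).
t=1.000000, p=1.550000:
  k1 = f(1.000000, 1.550000) = 1.329500
  k2 = f(1.260000, 1.895670) = 1.624146
  k3 = f(1.260000, 1.972278) = 1.692327
  k4 = f(1.520000, 2.430010) = 2.086709
  p ← 1.550000 + (0.52/6)·(k1 + 2k2 + 2k3 + k4) = 2.420927
p(1.52) ≈ 2.4209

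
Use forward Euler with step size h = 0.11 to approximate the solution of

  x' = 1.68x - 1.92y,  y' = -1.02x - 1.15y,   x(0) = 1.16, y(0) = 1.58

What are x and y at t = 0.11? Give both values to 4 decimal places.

1.0407, 1.2500

Euler on (x,y): x_{n+1} = x_n + h·x', y_{n+1} = y_n + h·y'.
0.000000: (1.160000, 1.580000); f=(-1.084800, -3.000200) → (1.040672, 1.249978)
(x(0.11), y(0.11)) ≈ (1.0407, 1.2500)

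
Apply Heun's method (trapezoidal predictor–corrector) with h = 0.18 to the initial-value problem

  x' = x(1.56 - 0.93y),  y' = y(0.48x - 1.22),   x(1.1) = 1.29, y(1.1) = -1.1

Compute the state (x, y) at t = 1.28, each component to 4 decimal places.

2.0104, -1.0129

Heun on (x,y): k1 = f(t_n, state_n); k2 = f(t_n + h, state_n + h·k1); state_{n+1} = state_n + (h/2)·(k1 + k2).
1.100000: (1.290000, -1.100000)
  k1 = (3.332070, 0.660880)
  predictor → (1.889773, -0.981042)
  k2 = (4.672215, 0.306977)
  → (2.010386, -1.012893)
(x(1.28), y(1.28)) ≈ (2.0104, -1.0129)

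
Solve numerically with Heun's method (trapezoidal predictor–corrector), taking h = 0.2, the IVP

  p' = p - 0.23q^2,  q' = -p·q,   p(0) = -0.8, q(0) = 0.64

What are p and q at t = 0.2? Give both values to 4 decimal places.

-1.0000, 0.7639

Heun on (p,q): k1 = f(t_n, state_n); k2 = f(t_n + h, state_n + h·k1); state_{n+1} = state_n + (h/2)·(k1 + k2).
0.000000: (-0.800000, 0.640000)
  k1 = (-0.894208, 0.512000)
  predictor → (-0.978842, 0.742400)
  k2 = (-1.105608, 0.726692)
  → (-0.999982, 0.763869)
(p(0.2), q(0.2)) ≈ (-1.0000, 0.7639)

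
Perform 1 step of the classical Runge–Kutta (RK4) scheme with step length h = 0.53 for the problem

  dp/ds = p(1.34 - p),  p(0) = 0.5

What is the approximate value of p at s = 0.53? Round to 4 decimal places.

0.7339

RK4: k1 = f(s_n, p_n); k2 = f(s_n + h/2, p_n + (h/2)·k1); k3 = f(s_n + h/2, p_n + (h/2)·k2); k4 = f(s_n + h, p_n + h·k3); p_{n+1} = p_n + (h/6)·(k1 + 2k2 + 2k3 + k4).
s=0.000000, p=0.500000:
  k1 = f(0.000000, 0.500000) = 0.420000
  k2 = f(0.265000, 0.611300) = 0.445454
  k3 = f(0.265000, 0.618045) = 0.446201
  k4 = f(0.530000, 0.736486) = 0.444480
  p ← 0.500000 + (0.53/6)·(k1 + 2k2 + 2k3 + k4) = 0.733888
p(0.53) ≈ 0.7339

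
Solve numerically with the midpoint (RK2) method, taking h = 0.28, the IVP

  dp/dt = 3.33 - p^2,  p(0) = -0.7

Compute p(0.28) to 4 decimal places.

0.2068

Midpoint: k1 = f(t_n, p_n); k2 = f(t_n + h/2, p_n + (h/2)·k1); p_{n+1} = p_n + h·k2.
t=0.000000, p=-0.700000:
  k1 = f(0.000000, -0.700000) = 2.840000
  k2 = f(0.140000, -0.302400) = 3.238554
  p ← -0.700000 + 0.28·3.238554 = 0.206795
p(0.28) ≈ 0.2068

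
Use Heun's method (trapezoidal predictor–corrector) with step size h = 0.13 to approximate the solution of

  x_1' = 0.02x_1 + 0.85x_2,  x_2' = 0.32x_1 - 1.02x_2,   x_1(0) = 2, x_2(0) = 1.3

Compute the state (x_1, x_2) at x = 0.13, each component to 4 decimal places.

2.1441, 1.2198

Heun on (x_1,x_2): k1 = f(x_n, state_n); k2 = f(x_n + h, state_n + h·k1); state_{n+1} = state_n + (h/2)·(k1 + k2).
0.000000: (2.000000, 1.300000)
  k1 = (1.145000, -0.686000)
  predictor → (2.148850, 1.210820)
  k2 = (1.072174, -0.547404)
  → (2.144116, 1.219829)
(x_1(0.13), x_2(0.13)) ≈ (2.1441, 1.2198)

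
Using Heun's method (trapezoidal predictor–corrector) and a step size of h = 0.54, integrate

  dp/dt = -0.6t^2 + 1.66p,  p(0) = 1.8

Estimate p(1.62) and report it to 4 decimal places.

Heun: k1 = f(t_n, p_n); k2 = f(t_n + h, p_n + h·k1); p_{n+1} = p_n + (h/2)·(k1 + k2).
t=0.000000, p=1.800000:
  k1 = f(0.000000, 1.800000) = 2.988000
  k2 = f(0.540000, 3.413520) = 5.491483
  p ← 1.800000 + (0.54/2)·(2.988000 + 5.491483) = 4.089460
t=0.540000, p=4.089460:
  k1 = f(0.540000, 4.089460) = 6.613544
  k2 = f(1.080000, 7.660774) = 12.017046
  p ← 4.089460 + (0.54/2)·(6.613544 + 12.017046) = 9.119720
t=1.080000, p=9.119720:
  k1 = f(1.080000, 9.119720) = 14.438895
  k2 = f(1.620000, 16.916723) = 26.507120
  p ← 9.119720 + (0.54/2)·(14.438895 + 26.507120) = 20.175144
p(1.62) ≈ 20.1751

20.1751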